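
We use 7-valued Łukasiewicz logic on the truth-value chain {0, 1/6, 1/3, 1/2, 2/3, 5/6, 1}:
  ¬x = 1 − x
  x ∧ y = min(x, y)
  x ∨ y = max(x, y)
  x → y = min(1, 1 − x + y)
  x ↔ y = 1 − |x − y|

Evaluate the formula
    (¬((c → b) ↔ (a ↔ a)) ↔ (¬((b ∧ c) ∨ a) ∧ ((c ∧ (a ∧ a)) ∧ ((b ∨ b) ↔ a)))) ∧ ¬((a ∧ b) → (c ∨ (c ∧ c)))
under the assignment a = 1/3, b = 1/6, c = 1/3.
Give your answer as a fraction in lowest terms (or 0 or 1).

c → b = 1/3 → 1/6 = 5/6
a ↔ a = 1/3 ↔ 1/3 = 1
(c → b) ↔ (a ↔ a) = 5/6 ↔ 1 = 5/6
¬((c → b) ↔ (a ↔ a)) = ¬5/6 = 1/6
b ∧ c = 1/6 ∧ 1/3 = 1/6
(b ∧ c) ∨ a = 1/6 ∨ 1/3 = 1/3
¬((b ∧ c) ∨ a) = ¬1/3 = 2/3
a ∧ a = 1/3 ∧ 1/3 = 1/3
c ∧ (a ∧ a) = 1/3 ∧ 1/3 = 1/3
b ∨ b = 1/6 ∨ 1/6 = 1/6
(b ∨ b) ↔ a = 1/6 ↔ 1/3 = 5/6
(c ∧ (a ∧ a)) ∧ ((b ∨ b) ↔ a) = 1/3 ∧ 5/6 = 1/3
¬((b ∧ c) ∨ a) ∧ ((c ∧ (a ∧ a)) ∧ ((b ∨ b) ↔ a)) = 2/3 ∧ 1/3 = 1/3
¬((c → b) ↔ (a ↔ a)) ↔ (¬((b ∧ c) ∨ a) ∧ ((c ∧ (a ∧ a)) ∧ ((b ∨ b) ↔ a))) = 1/6 ↔ 1/3 = 5/6
a ∧ b = 1/3 ∧ 1/6 = 1/6
c ∧ c = 1/3 ∧ 1/3 = 1/3
c ∨ (c ∧ c) = 1/3 ∨ 1/3 = 1/3
(a ∧ b) → (c ∨ (c ∧ c)) = 1/6 → 1/3 = 1
¬((a ∧ b) → (c ∨ (c ∧ c))) = ¬1 = 0
(¬((c → b) ↔ (a ↔ a)) ↔ (¬((b ∧ c) ∨ a) ∧ ((c ∧ (a ∧ a)) ∧ ((b ∨ b) ↔ a)))) ∧ ¬((a ∧ b) → (c ∨ (c ∧ c))) = 5/6 ∧ 0 = 0

0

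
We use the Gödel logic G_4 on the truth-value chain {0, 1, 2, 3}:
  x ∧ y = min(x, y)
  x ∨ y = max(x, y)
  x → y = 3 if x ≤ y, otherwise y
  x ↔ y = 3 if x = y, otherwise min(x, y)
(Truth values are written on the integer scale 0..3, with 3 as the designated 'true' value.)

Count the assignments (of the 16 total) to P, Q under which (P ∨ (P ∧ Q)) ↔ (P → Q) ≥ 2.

P = 0, Q = 0 ↦ 0  <
P = 0, Q = 1 ↦ 0  <
P = 0, Q = 2 ↦ 0  <
P = 0, Q = 3 ↦ 0  <
P = 1, Q = 0 ↦ 0  <
P = 1, Q = 1 ↦ 1  <
P = 1, Q = 2 ↦ 1  <
P = 1, Q = 3 ↦ 1  <
P = 2, Q = 0 ↦ 0  <
P = 2, Q = 1 ↦ 1  <
P = 2, Q = 2 ↦ 2  ≥
P = 2, Q = 3 ↦ 2  ≥
P = 3, Q = 0 ↦ 0  <
P = 3, Q = 1 ↦ 1  <
P = 3, Q = 2 ↦ 2  ≥
P = 3, Q = 3 ↦ 3  ≥
So 4 of the 16 assignments meet the threshold.

4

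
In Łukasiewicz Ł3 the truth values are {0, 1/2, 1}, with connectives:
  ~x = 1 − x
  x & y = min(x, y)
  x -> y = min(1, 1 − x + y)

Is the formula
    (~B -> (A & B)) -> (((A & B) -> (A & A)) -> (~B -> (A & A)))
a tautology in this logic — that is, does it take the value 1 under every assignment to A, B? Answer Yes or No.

Yes

A = 0, B = 0 ↦ 1
A = 0, B = 1/2 ↦ 1
A = 0, B = 1 ↦ 1
A = 1/2, B = 0 ↦ 1
A = 1/2, B = 1/2 ↦ 1
A = 1/2, B = 1 ↦ 1
A = 1, B = 0 ↦ 1
A = 1, B = 1/2 ↦ 1
A = 1, B = 1 ↦ 1
Every assignment gives a value ≥ 1.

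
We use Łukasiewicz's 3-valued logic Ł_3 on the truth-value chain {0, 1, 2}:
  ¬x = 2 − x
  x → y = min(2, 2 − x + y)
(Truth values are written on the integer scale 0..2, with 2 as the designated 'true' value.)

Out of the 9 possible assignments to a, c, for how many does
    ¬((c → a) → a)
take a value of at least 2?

1

a = 0, c = 0 ↦ 2  ≥
a = 0, c = 1 ↦ 1  <
a = 0, c = 2 ↦ 0  <
a = 1, c = 0 ↦ 1  <
a = 1, c = 1 ↦ 1  <
a = 1, c = 2 ↦ 0  <
a = 2, c = 0 ↦ 0  <
a = 2, c = 1 ↦ 0  <
a = 2, c = 2 ↦ 0  <
So 1 of the 9 assignments meets the threshold.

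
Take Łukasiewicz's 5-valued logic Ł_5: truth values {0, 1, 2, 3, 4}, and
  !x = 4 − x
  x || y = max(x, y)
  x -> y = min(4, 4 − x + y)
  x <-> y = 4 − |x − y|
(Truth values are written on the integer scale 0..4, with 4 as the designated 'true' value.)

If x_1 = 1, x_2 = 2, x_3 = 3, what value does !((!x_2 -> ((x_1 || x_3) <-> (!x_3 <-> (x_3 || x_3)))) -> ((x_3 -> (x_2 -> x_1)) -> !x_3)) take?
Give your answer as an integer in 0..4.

3

!x_2 = !2 = 2
x_1 || x_3 = 1 || 3 = 3
!x_3 = !3 = 1
x_3 || x_3 = 3 || 3 = 3
!x_3 <-> (x_3 || x_3) = 1 <-> 3 = 2
(x_1 || x_3) <-> (!x_3 <-> (x_3 || x_3)) = 3 <-> 2 = 3
!x_2 -> ((x_1 || x_3) <-> (!x_3 <-> (x_3 || x_3))) = 2 -> 3 = 4
x_2 -> x_1 = 2 -> 1 = 3
x_3 -> (x_2 -> x_1) = 3 -> 3 = 4
!x_3 = !3 = 1
(x_3 -> (x_2 -> x_1)) -> !x_3 = 4 -> 1 = 1
(!x_2 -> ((x_1 || x_3) <-> (!x_3 <-> (x_3 || x_3)))) -> ((x_3 -> (x_2 -> x_1)) -> !x_3) = 4 -> 1 = 1
!((!x_2 -> ((x_1 || x_3) <-> (!x_3 <-> (x_3 || x_3)))) -> ((x_3 -> (x_2 -> x_1)) -> !x_3)) = !1 = 3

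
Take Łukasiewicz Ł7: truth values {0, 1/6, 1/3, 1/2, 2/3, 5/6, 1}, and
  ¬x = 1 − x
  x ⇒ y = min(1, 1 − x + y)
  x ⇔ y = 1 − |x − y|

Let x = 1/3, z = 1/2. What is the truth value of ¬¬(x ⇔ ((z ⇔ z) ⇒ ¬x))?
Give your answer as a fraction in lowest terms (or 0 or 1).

z ⇔ z = 1/2 ⇔ 1/2 = 1
¬x = ¬1/3 = 2/3
(z ⇔ z) ⇒ ¬x = 1 ⇒ 2/3 = 2/3
x ⇔ ((z ⇔ z) ⇒ ¬x) = 1/3 ⇔ 2/3 = 2/3
¬(x ⇔ ((z ⇔ z) ⇒ ¬x)) = ¬2/3 = 1/3
¬¬(x ⇔ ((z ⇔ z) ⇒ ¬x)) = ¬1/3 = 2/3

2/3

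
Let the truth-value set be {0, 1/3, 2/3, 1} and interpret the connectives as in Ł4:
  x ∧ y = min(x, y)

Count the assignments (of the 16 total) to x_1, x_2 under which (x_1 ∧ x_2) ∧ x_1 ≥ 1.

x_1 = 0, x_2 = 0 ↦ 0  <
x_1 = 0, x_2 = 1/3 ↦ 0  <
x_1 = 0, x_2 = 2/3 ↦ 0  <
x_1 = 0, x_2 = 1 ↦ 0  <
x_1 = 1/3, x_2 = 0 ↦ 0  <
x_1 = 1/3, x_2 = 1/3 ↦ 1/3  <
x_1 = 1/3, x_2 = 2/3 ↦ 1/3  <
x_1 = 1/3, x_2 = 1 ↦ 1/3  <
x_1 = 2/3, x_2 = 0 ↦ 0  <
x_1 = 2/3, x_2 = 1/3 ↦ 1/3  <
x_1 = 2/3, x_2 = 2/3 ↦ 2/3  <
x_1 = 2/3, x_2 = 1 ↦ 2/3  <
x_1 = 1, x_2 = 0 ↦ 0  <
x_1 = 1, x_2 = 1/3 ↦ 1/3  <
x_1 = 1, x_2 = 2/3 ↦ 2/3  <
x_1 = 1, x_2 = 1 ↦ 1  ≥
So 1 of the 16 assignments meets the threshold.

1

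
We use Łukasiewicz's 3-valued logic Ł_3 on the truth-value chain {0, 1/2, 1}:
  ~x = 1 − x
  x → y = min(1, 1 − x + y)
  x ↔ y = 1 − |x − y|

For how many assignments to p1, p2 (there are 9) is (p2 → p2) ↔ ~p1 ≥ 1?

p1 = 0, p2 = 0 ↦ 1  ≥
p1 = 0, p2 = 1/2 ↦ 1  ≥
p1 = 0, p2 = 1 ↦ 1  ≥
p1 = 1/2, p2 = 0 ↦ 1/2  <
p1 = 1/2, p2 = 1/2 ↦ 1/2  <
p1 = 1/2, p2 = 1 ↦ 1/2  <
p1 = 1, p2 = 0 ↦ 0  <
p1 = 1, p2 = 1/2 ↦ 0  <
p1 = 1, p2 = 1 ↦ 0  <
So 3 of the 9 assignments meet the threshold.

3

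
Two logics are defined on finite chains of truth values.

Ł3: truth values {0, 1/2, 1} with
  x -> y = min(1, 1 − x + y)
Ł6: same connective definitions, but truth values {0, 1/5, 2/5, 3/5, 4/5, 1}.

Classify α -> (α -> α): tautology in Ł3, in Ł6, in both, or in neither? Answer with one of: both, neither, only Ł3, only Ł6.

In Ł3: every assignment gives 1 — tautology.
In Ł6: every assignment gives 1 — tautology.

both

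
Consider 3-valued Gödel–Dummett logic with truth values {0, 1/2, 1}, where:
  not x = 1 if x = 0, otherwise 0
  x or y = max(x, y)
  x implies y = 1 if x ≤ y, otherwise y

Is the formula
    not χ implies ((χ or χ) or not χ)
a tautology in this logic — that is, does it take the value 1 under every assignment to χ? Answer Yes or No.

χ = 0 ↦ 1
χ = 1/2 ↦ 1
χ = 1 ↦ 1
Every assignment gives a value ≥ 1.

Yes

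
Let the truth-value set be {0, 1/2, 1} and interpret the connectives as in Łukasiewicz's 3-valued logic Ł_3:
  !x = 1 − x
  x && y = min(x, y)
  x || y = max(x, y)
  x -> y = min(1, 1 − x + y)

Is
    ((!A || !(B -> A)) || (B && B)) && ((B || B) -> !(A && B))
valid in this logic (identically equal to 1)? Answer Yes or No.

No

Counterexample: take A = 1/2, B = 0.
!A = !1/2 = 1/2
B -> A = 0 -> 1/2 = 1
!(B -> A) = !1 = 0
!A || !(B -> A) = 1/2 || 0 = 1/2
B && B = 0 && 0 = 0
(!A || !(B -> A)) || (B && B) = 1/2 || 0 = 1/2
B || B = 0 || 0 = 0
A && B = 1/2 && 0 = 0
!(A && B) = !0 = 1
(B || B) -> !(A && B) = 0 -> 1 = 1
((!A || !(B -> A)) || (B && B)) && ((B || B) -> !(A && B)) = 1/2 && 1 = 1/2
This gives 1/2 ≠ 1.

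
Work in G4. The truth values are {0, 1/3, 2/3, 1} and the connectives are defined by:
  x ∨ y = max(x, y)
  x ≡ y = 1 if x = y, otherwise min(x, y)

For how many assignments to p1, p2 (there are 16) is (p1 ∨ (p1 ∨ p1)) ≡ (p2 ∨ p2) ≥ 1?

p1 = 0, p2 = 0 ↦ 1  ≥
p1 = 0, p2 = 1/3 ↦ 0  <
p1 = 0, p2 = 2/3 ↦ 0  <
p1 = 0, p2 = 1 ↦ 0  <
p1 = 1/3, p2 = 0 ↦ 0  <
p1 = 1/3, p2 = 1/3 ↦ 1  ≥
p1 = 1/3, p2 = 2/3 ↦ 1/3  <
p1 = 1/3, p2 = 1 ↦ 1/3  <
p1 = 2/3, p2 = 0 ↦ 0  <
p1 = 2/3, p2 = 1/3 ↦ 1/3  <
p1 = 2/3, p2 = 2/3 ↦ 1  ≥
p1 = 2/3, p2 = 1 ↦ 2/3  <
p1 = 1, p2 = 0 ↦ 0  <
p1 = 1, p2 = 1/3 ↦ 1/3  <
p1 = 1, p2 = 2/3 ↦ 2/3  <
p1 = 1, p2 = 1 ↦ 1  ≥
So 4 of the 16 assignments meet the threshold.

4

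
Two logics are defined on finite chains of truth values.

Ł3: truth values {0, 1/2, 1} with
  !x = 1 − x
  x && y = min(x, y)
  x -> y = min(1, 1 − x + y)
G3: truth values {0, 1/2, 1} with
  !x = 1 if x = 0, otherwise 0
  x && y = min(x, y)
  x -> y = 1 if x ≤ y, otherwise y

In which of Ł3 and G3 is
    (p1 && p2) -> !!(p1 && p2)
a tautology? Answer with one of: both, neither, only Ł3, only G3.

In Ł3: every assignment gives 1 — tautology.
In G3: every assignment gives 1 — tautology.

both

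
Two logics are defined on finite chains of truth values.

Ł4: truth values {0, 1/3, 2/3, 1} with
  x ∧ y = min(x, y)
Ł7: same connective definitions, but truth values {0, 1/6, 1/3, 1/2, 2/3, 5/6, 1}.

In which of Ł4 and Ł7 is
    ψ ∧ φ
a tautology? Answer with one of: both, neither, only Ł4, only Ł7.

neither

In Ł4: at φ = 0, ψ = 0 the value is 0 — not a tautology.
In Ł7: at φ = 0, ψ = 0 the value is 0 — not a tautology.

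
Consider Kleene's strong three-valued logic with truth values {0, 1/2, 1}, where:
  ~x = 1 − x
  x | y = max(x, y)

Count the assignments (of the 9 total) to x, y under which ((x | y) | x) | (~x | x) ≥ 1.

7

x = 0, y = 0 ↦ 1  ≥
x = 0, y = 1/2 ↦ 1  ≥
x = 0, y = 1 ↦ 1  ≥
x = 1/2, y = 0 ↦ 1/2  <
x = 1/2, y = 1/2 ↦ 1/2  <
x = 1/2, y = 1 ↦ 1  ≥
x = 1, y = 0 ↦ 1  ≥
x = 1, y = 1/2 ↦ 1  ≥
x = 1, y = 1 ↦ 1  ≥
So 7 of the 9 assignments meet the threshold.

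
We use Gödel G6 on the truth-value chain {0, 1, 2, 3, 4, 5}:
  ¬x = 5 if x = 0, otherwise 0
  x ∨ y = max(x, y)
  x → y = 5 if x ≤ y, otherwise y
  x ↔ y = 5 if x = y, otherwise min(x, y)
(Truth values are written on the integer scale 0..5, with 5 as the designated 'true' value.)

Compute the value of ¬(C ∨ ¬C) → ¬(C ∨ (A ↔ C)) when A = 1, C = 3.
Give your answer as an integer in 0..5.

5

¬C = ¬3 = 0
C ∨ ¬C = 3 ∨ 0 = 3
¬(C ∨ ¬C) = ¬3 = 0
A ↔ C = 1 ↔ 3 = 1
C ∨ (A ↔ C) = 3 ∨ 1 = 3
¬(C ∨ (A ↔ C)) = ¬3 = 0
¬(C ∨ ¬C) → ¬(C ∨ (A ↔ C)) = 0 → 0 = 5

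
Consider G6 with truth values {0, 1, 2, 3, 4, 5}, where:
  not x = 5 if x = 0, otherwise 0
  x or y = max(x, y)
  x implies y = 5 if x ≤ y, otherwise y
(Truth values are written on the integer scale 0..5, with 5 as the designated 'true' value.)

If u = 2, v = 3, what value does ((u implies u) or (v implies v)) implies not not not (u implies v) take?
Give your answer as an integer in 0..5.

0

u implies u = 2 implies 2 = 5
v implies v = 3 implies 3 = 5
(u implies u) or (v implies v) = 5 or 5 = 5
u implies v = 2 implies 3 = 5
not (u implies v) = not 5 = 0
not not (u implies v) = not 0 = 5
not not not (u implies v) = not 5 = 0
((u implies u) or (v implies v)) implies not not not (u implies v) = 5 implies 0 = 0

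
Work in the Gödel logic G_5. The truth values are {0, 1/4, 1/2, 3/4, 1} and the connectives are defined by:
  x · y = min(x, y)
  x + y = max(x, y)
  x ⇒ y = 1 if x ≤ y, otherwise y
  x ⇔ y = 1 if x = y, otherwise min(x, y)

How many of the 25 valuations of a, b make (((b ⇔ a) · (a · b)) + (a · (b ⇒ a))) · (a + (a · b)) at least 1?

5

value 1: 5 assignments (counts)
value 3/4: 5 assignments
value 1/2: 5 assignments
value 1/4: 5 assignments
value 0: 5 assignments
So 5 of the 25 assignments meet the threshold.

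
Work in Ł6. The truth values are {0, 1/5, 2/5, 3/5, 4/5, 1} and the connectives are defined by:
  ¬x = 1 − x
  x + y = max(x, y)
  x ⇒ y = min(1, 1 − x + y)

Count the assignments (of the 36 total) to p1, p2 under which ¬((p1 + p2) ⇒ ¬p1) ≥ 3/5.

value 1: 6 assignments (counts)
value 4/5: 1 assignment (counts)
value 3/5: 6 assignments (counts)
value 2/5: 2 assignments
value 1/5: 6 assignments
value 0: 15 assignments
So 13 of the 36 assignments meet the threshold.

13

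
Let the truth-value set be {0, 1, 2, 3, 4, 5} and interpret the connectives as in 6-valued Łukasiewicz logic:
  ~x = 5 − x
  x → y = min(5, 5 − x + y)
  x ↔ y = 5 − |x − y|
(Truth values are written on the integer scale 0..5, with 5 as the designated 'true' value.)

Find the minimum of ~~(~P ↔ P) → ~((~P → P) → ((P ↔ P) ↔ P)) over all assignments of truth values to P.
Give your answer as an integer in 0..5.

3

Take P = 2:
~P = ~2 = 3
~P ↔ P = 3 ↔ 2 = 4
~(~P ↔ P) = ~4 = 1
~~(~P ↔ P) = ~1 = 4
~P = ~2 = 3
~P → P = 3 → 2 = 4
P ↔ P = 2 ↔ 2 = 5
(P ↔ P) ↔ P = 5 ↔ 2 = 2
(~P → P) → ((P ↔ P) ↔ P) = 4 → 2 = 3
~((~P → P) → ((P ↔ P) ↔ P)) = ~3 = 2
~~(~P ↔ P) → ~((~P → P) → ((P ↔ P) ↔ P)) = 4 → 2 = 3
No assignment yields a value below 3, so this is the minimum.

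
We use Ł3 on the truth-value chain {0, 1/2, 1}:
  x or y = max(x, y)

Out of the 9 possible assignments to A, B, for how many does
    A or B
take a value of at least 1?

A = 0, B = 0 ↦ 0  <
A = 0, B = 1/2 ↦ 1/2  <
A = 0, B = 1 ↦ 1  ≥
A = 1/2, B = 0 ↦ 1/2  <
A = 1/2, B = 1/2 ↦ 1/2  <
A = 1/2, B = 1 ↦ 1  ≥
A = 1, B = 0 ↦ 1  ≥
A = 1, B = 1/2 ↦ 1  ≥
A = 1, B = 1 ↦ 1  ≥
So 5 of the 9 assignments meet the threshold.

5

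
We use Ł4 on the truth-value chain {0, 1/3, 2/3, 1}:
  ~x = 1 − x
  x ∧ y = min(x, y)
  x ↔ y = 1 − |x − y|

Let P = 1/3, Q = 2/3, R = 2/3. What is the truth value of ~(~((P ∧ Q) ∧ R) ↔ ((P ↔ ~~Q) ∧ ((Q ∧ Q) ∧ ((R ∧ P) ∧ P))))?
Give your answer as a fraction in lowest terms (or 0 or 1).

P ∧ Q = 1/3 ∧ 2/3 = 1/3
(P ∧ Q) ∧ R = 1/3 ∧ 2/3 = 1/3
~((P ∧ Q) ∧ R) = ~1/3 = 2/3
~Q = ~2/3 = 1/3
~~Q = ~1/3 = 2/3
P ↔ ~~Q = 1/3 ↔ 2/3 = 2/3
Q ∧ Q = 2/3 ∧ 2/3 = 2/3
R ∧ P = 2/3 ∧ 1/3 = 1/3
(R ∧ P) ∧ P = 1/3 ∧ 1/3 = 1/3
(Q ∧ Q) ∧ ((R ∧ P) ∧ P) = 2/3 ∧ 1/3 = 1/3
(P ↔ ~~Q) ∧ ((Q ∧ Q) ∧ ((R ∧ P) ∧ P)) = 2/3 ∧ 1/3 = 1/3
~((P ∧ Q) ∧ R) ↔ ((P ↔ ~~Q) ∧ ((Q ∧ Q) ∧ ((R ∧ P) ∧ P))) = 2/3 ↔ 1/3 = 2/3
~(~((P ∧ Q) ∧ R) ↔ ((P ↔ ~~Q) ∧ ((Q ∧ Q) ∧ ((R ∧ P) ∧ P)))) = ~2/3 = 1/3

1/3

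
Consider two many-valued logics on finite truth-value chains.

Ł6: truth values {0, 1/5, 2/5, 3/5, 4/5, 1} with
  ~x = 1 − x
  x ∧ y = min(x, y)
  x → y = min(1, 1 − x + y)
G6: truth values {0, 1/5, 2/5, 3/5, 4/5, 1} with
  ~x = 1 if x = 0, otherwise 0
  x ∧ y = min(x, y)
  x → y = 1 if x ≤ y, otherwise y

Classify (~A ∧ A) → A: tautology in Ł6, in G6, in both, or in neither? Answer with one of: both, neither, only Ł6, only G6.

both

In Ł6: every assignment gives 1 — tautology.
In G6: every assignment gives 1 — tautology.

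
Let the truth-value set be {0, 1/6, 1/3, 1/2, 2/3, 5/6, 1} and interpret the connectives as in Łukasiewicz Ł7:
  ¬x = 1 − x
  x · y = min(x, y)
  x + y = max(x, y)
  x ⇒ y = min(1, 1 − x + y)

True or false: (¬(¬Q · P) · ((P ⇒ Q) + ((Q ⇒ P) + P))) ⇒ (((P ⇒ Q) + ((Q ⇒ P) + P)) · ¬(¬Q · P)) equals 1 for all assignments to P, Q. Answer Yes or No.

Yes

At P = 0, Q = 2/3, for instance:
¬Q = ¬2/3 = 1/3
¬Q · P = 1/3 · 0 = 0
¬(¬Q · P) = ¬0 = 1
P ⇒ Q = 0 ⇒ 2/3 = 1
Q ⇒ P = 2/3 ⇒ 0 = 1/3
(Q ⇒ P) + P = 1/3 + 0 = 1/3
(P ⇒ Q) + ((Q ⇒ P) + P) = 1 + 1/3 = 1
¬(¬Q · P) · ((P ⇒ Q) + ((Q ⇒ P) + P)) = 1 · 1 = 1
((P ⇒ Q) + ((Q ⇒ P) + P)) · ¬(¬Q · P) = 1 · 1 = 1
(¬(¬Q · P) · ((P ⇒ Q) + ((Q ⇒ P) + P))) ⇒ (((P ⇒ Q) + ((Q ⇒ P) + P)) · ¬(¬Q · P)) = 1 ⇒ 1 = 1
and checking the remaining 48 assignments likewise gives ≥ 1 in every case.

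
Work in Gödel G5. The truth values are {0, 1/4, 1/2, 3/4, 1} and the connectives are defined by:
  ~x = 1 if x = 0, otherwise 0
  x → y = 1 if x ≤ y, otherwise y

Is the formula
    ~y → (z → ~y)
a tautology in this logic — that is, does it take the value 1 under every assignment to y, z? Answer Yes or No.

At y = 0, z = 1/2, for instance:
~y = ~0 = 1
z → ~y = 1/2 → 1 = 1
~y → (z → ~y) = 1 → 1 = 1
and checking the remaining 24 assignments likewise gives ≥ 1 in every case.

Yes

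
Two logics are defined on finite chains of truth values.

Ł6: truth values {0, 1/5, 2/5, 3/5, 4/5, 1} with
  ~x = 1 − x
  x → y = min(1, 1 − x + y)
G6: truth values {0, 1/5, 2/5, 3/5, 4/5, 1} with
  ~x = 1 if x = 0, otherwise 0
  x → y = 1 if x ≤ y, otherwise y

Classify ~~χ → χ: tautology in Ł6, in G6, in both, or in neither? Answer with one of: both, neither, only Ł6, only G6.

In Ł6: every assignment gives 1 — tautology.
In G6: at χ = 1/5 the value is 1/5 — not a tautology.

only Ł6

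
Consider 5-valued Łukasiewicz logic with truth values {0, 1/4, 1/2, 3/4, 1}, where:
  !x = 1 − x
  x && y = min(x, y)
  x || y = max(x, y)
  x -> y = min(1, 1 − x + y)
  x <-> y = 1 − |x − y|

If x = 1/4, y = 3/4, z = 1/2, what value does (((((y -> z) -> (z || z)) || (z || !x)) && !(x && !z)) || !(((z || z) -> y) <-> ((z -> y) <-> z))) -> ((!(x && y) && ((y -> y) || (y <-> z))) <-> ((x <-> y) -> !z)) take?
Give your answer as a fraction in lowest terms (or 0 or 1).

1

y -> z = 3/4 -> 1/2 = 3/4
z || z = 1/2 || 1/2 = 1/2
(y -> z) -> (z || z) = 3/4 -> 1/2 = 3/4
!x = !1/4 = 3/4
z || !x = 1/2 || 3/4 = 3/4
((y -> z) -> (z || z)) || (z || !x) = 3/4 || 3/4 = 3/4
!z = !1/2 = 1/2
x && !z = 1/4 && 1/2 = 1/4
!(x && !z) = !1/4 = 3/4
(((y -> z) -> (z || z)) || (z || !x)) && !(x && !z) = 3/4 && 3/4 = 3/4
z || z = 1/2 || 1/2 = 1/2
(z || z) -> y = 1/2 -> 3/4 = 1
z -> y = 1/2 -> 3/4 = 1
(z -> y) <-> z = 1 <-> 1/2 = 1/2
((z || z) -> y) <-> ((z -> y) <-> z) = 1 <-> 1/2 = 1/2
!(((z || z) -> y) <-> ((z -> y) <-> z)) = !1/2 = 1/2
((((y -> z) -> (z || z)) || (z || !x)) && !(x && !z)) || !(((z || z) -> y) <-> ((z -> y) <-> z)) = 3/4 || 1/2 = 3/4
x && y = 1/4 && 3/4 = 1/4
!(x && y) = !1/4 = 3/4
y -> y = 3/4 -> 3/4 = 1
y <-> z = 3/4 <-> 1/2 = 3/4
(y -> y) || (y <-> z) = 1 || 3/4 = 1
!(x && y) && ((y -> y) || (y <-> z)) = 3/4 && 1 = 3/4
x <-> y = 1/4 <-> 3/4 = 1/2
!z = !1/2 = 1/2
(x <-> y) -> !z = 1/2 -> 1/2 = 1
(!(x && y) && ((y -> y) || (y <-> z))) <-> ((x <-> y) -> !z) = 3/4 <-> 1 = 3/4
(((((y -> z) -> (z || z)) || (z || !x)) && !(x && !z)) || !(((z || z) -> y) <-> ((z -> y) <-> z))) -> ((!(x && y) && ((y -> y) || (y <-> z))) <-> ((x <-> y) -> !z)) = 3/4 -> 3/4 = 1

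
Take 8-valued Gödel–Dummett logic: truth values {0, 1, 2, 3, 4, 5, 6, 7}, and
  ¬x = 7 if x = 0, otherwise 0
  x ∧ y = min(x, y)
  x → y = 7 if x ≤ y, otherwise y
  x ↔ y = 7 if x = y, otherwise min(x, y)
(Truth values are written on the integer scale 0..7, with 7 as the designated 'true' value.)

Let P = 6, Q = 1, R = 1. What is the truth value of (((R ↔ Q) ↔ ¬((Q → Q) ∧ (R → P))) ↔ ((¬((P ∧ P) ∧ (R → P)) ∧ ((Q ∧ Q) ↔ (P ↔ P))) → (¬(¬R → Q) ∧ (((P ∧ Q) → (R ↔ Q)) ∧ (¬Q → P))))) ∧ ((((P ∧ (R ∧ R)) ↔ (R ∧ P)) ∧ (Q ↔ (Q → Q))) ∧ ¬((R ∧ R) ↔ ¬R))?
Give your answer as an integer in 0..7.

R ↔ Q = 1 ↔ 1 = 7
Q → Q = 1 → 1 = 7
R → P = 1 → 6 = 7
(Q → Q) ∧ (R → P) = 7 ∧ 7 = 7
¬((Q → Q) ∧ (R → P)) = ¬7 = 0
(R ↔ Q) ↔ ¬((Q → Q) ∧ (R → P)) = 7 ↔ 0 = 0
P ∧ P = 6 ∧ 6 = 6
R → P = 1 → 6 = 7
(P ∧ P) ∧ (R → P) = 6 ∧ 7 = 6
¬((P ∧ P) ∧ (R → P)) = ¬6 = 0
Q ∧ Q = 1 ∧ 1 = 1
P ↔ P = 6 ↔ 6 = 7
(Q ∧ Q) ↔ (P ↔ P) = 1 ↔ 7 = 1
¬((P ∧ P) ∧ (R → P)) ∧ ((Q ∧ Q) ↔ (P ↔ P)) = 0 ∧ 1 = 0
¬R = ¬1 = 0
¬R → Q = 0 → 1 = 7
¬(¬R → Q) = ¬7 = 0
P ∧ Q = 6 ∧ 1 = 1
R ↔ Q = 1 ↔ 1 = 7
(P ∧ Q) → (R ↔ Q) = 1 → 7 = 7
¬Q = ¬1 = 0
¬Q → P = 0 → 6 = 7
((P ∧ Q) → (R ↔ Q)) ∧ (¬Q → P) = 7 ∧ 7 = 7
¬(¬R → Q) ∧ (((P ∧ Q) → (R ↔ Q)) ∧ (¬Q → P)) = 0 ∧ 7 = 0
(¬((P ∧ P) ∧ (R → P)) ∧ ((Q ∧ Q) ↔ (P ↔ P))) → (¬(¬R → Q) ∧ (((P ∧ Q) → (R ↔ Q)) ∧ (¬Q → P))) = 0 → 0 = 7
((R ↔ Q) ↔ ¬((Q → Q) ∧ (R → P))) ↔ ((¬((P ∧ P) ∧ (R → P)) ∧ ((Q ∧ Q) ↔ (P ↔ P))) → (¬(¬R → Q) ∧ (((P ∧ Q) → (R ↔ Q)) ∧ (¬Q → P)))) = 0 ↔ 7 = 0
R ∧ R = 1 ∧ 1 = 1
P ∧ (R ∧ R) = 6 ∧ 1 = 1
R ∧ P = 1 ∧ 6 = 1
(P ∧ (R ∧ R)) ↔ (R ∧ P) = 1 ↔ 1 = 7
Q → Q = 1 → 1 = 7
Q ↔ (Q → Q) = 1 ↔ 7 = 1
((P ∧ (R ∧ R)) ↔ (R ∧ P)) ∧ (Q ↔ (Q → Q)) = 7 ∧ 1 = 1
R ∧ R = 1 ∧ 1 = 1
¬R = ¬1 = 0
(R ∧ R) ↔ ¬R = 1 ↔ 0 = 0
¬((R ∧ R) ↔ ¬R) = ¬0 = 7
(((P ∧ (R ∧ R)) ↔ (R ∧ P)) ∧ (Q ↔ (Q → Q))) ∧ ¬((R ∧ R) ↔ ¬R) = 1 ∧ 7 = 1
(((R ↔ Q) ↔ ¬((Q → Q) ∧ (R → P))) ↔ ((¬((P ∧ P) ∧ (R → P)) ∧ ((Q ∧ Q) ↔ (P ↔ P))) → (¬(¬R → Q) ∧ (((P ∧ Q) → (R ↔ Q)) ∧ (¬Q → P))))) ∧ ((((P ∧ (R ∧ R)) ↔ (R ∧ P)) ∧ (Q ↔ (Q → Q))) ∧ ¬((R ∧ R) ↔ ¬R)) = 0 ∧ 1 = 0

0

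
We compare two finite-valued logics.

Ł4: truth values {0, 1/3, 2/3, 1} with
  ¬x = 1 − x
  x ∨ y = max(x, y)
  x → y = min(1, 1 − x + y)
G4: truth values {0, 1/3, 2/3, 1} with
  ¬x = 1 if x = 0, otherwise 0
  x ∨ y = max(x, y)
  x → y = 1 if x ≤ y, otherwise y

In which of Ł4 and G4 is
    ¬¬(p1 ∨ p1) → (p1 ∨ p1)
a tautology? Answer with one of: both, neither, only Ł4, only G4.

In Ł4: every assignment gives 1 — tautology.
In G4: at p1 = 1/3 the value is 1/3 — not a tautology.

only Ł4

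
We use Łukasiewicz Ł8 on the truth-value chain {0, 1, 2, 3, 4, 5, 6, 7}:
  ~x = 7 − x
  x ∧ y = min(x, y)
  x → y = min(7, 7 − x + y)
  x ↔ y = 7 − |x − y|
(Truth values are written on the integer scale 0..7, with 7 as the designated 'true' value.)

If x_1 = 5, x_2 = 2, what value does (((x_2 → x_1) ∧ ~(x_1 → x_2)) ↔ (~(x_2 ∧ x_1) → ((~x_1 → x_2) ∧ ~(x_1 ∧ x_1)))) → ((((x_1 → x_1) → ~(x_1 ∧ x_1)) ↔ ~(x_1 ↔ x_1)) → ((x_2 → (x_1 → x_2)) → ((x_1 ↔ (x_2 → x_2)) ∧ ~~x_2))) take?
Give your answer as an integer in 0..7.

5

x_2 → x_1 = 2 → 5 = 7
x_1 → x_2 = 5 → 2 = 4
~(x_1 → x_2) = ~4 = 3
(x_2 → x_1) ∧ ~(x_1 → x_2) = 7 ∧ 3 = 3
x_2 ∧ x_1 = 2 ∧ 5 = 2
~(x_2 ∧ x_1) = ~2 = 5
~x_1 = ~5 = 2
~x_1 → x_2 = 2 → 2 = 7
x_1 ∧ x_1 = 5 ∧ 5 = 5
~(x_1 ∧ x_1) = ~5 = 2
(~x_1 → x_2) ∧ ~(x_1 ∧ x_1) = 7 ∧ 2 = 2
~(x_2 ∧ x_1) → ((~x_1 → x_2) ∧ ~(x_1 ∧ x_1)) = 5 → 2 = 4
((x_2 → x_1) ∧ ~(x_1 → x_2)) ↔ (~(x_2 ∧ x_1) → ((~x_1 → x_2) ∧ ~(x_1 ∧ x_1))) = 3 ↔ 4 = 6
x_1 → x_1 = 5 → 5 = 7
x_1 ∧ x_1 = 5 ∧ 5 = 5
~(x_1 ∧ x_1) = ~5 = 2
(x_1 → x_1) → ~(x_1 ∧ x_1) = 7 → 2 = 2
x_1 ↔ x_1 = 5 ↔ 5 = 7
~(x_1 ↔ x_1) = ~7 = 0
((x_1 → x_1) → ~(x_1 ∧ x_1)) ↔ ~(x_1 ↔ x_1) = 2 ↔ 0 = 5
x_1 → x_2 = 5 → 2 = 4
x_2 → (x_1 → x_2) = 2 → 4 = 7
x_2 → x_2 = 2 → 2 = 7
x_1 ↔ (x_2 → x_2) = 5 ↔ 7 = 5
~x_2 = ~2 = 5
~~x_2 = ~5 = 2
(x_1 ↔ (x_2 → x_2)) ∧ ~~x_2 = 5 ∧ 2 = 2
(x_2 → (x_1 → x_2)) → ((x_1 ↔ (x_2 → x_2)) ∧ ~~x_2) = 7 → 2 = 2
(((x_1 → x_1) → ~(x_1 ∧ x_1)) ↔ ~(x_1 ↔ x_1)) → ((x_2 → (x_1 → x_2)) → ((x_1 ↔ (x_2 → x_2)) ∧ ~~x_2)) = 5 → 2 = 4
(((x_2 → x_1) ∧ ~(x_1 → x_2)) ↔ (~(x_2 ∧ x_1) → ((~x_1 → x_2) ∧ ~(x_1 ∧ x_1)))) → ((((x_1 → x_1) → ~(x_1 ∧ x_1)) ↔ ~(x_1 ↔ x_1)) → ((x_2 → (x_1 → x_2)) → ((x_1 ↔ (x_2 → x_2)) ∧ ~~x_2))) = 6 → 4 = 5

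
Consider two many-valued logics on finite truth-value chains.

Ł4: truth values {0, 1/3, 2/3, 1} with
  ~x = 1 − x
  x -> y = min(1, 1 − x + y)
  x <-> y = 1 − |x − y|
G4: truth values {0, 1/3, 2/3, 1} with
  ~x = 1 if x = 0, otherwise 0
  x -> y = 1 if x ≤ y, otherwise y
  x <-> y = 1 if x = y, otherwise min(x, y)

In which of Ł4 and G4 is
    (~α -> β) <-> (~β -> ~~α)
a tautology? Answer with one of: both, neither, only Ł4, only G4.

only Ł4

In Ł4: every assignment gives 1 — tautology.
In G4: at α = 0, β = 1/3 the value is 1/3 — not a tautology.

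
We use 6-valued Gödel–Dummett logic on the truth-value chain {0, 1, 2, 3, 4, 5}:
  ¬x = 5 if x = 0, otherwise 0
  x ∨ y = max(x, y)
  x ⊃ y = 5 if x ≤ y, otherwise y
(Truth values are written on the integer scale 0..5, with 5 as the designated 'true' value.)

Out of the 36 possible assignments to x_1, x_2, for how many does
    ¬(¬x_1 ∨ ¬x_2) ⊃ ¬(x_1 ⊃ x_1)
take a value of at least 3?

value 5: 11 assignments (counts)
value 0: 25 assignments
So 11 of the 36 assignments meet the threshold.

11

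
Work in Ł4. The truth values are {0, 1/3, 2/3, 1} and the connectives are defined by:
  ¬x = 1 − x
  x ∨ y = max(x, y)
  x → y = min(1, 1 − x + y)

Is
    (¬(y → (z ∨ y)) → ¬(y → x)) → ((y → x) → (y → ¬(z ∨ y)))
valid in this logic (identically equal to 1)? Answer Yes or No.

No

Counterexample: take x = 1/3, y = 1/3, z = 1.
z ∨ y = 1 ∨ 1/3 = 1
y → (z ∨ y) = 1/3 → 1 = 1
¬(y → (z ∨ y)) = ¬1 = 0
y → x = 1/3 → 1/3 = 1
¬(y → x) = ¬1 = 0
¬(y → (z ∨ y)) → ¬(y → x) = 0 → 0 = 1
y → x = 1/3 → 1/3 = 1
z ∨ y = 1 ∨ 1/3 = 1
¬(z ∨ y) = ¬1 = 0
y → ¬(z ∨ y) = 1/3 → 0 = 2/3
(y → x) → (y → ¬(z ∨ y)) = 1 → 2/3 = 2/3
(¬(y → (z ∨ y)) → ¬(y → x)) → ((y → x) → (y → ¬(z ∨ y))) = 1 → 2/3 = 2/3
This gives 2/3 ≠ 1.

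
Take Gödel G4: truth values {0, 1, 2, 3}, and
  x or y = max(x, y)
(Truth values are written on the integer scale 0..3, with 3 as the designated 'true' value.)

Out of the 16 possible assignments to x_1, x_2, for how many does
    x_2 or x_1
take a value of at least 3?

7

x_1 = 0, x_2 = 0 ↦ 0  <
x_1 = 0, x_2 = 1 ↦ 1  <
x_1 = 0, x_2 = 2 ↦ 2  <
x_1 = 0, x_2 = 3 ↦ 3  ≥
x_1 = 1, x_2 = 0 ↦ 1  <
x_1 = 1, x_2 = 1 ↦ 1  <
x_1 = 1, x_2 = 2 ↦ 2  <
x_1 = 1, x_2 = 3 ↦ 3  ≥
x_1 = 2, x_2 = 0 ↦ 2  <
x_1 = 2, x_2 = 1 ↦ 2  <
x_1 = 2, x_2 = 2 ↦ 2  <
x_1 = 2, x_2 = 3 ↦ 3  ≥
x_1 = 3, x_2 = 0 ↦ 3  ≥
x_1 = 3, x_2 = 1 ↦ 3  ≥
x_1 = 3, x_2 = 2 ↦ 3  ≥
x_1 = 3, x_2 = 3 ↦ 3  ≥
So 7 of the 16 assignments meet the threshold.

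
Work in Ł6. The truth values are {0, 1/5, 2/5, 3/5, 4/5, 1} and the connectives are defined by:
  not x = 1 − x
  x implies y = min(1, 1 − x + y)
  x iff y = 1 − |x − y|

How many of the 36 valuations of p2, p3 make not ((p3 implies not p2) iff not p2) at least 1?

value 1: 1 assignment (counts)
value 4/5: 3 assignments
value 3/5: 5 assignments
value 2/5: 7 assignments
value 1/5: 9 assignments
value 0: 11 assignments
So 1 of the 36 assignments meets the threshold.

1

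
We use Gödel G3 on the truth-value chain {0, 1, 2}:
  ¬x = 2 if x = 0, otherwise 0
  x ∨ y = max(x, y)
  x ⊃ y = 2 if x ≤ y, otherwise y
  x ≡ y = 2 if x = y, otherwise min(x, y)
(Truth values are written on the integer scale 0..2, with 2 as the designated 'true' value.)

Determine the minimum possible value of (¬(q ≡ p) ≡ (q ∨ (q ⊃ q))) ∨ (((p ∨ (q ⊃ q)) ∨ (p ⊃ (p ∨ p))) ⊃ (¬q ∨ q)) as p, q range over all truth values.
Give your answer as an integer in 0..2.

1

Take p = 1, q = 1:
q ≡ p = 1 ≡ 1 = 2
¬(q ≡ p) = ¬2 = 0
q ⊃ q = 1 ⊃ 1 = 2
q ∨ (q ⊃ q) = 1 ∨ 2 = 2
¬(q ≡ p) ≡ (q ∨ (q ⊃ q)) = 0 ≡ 2 = 0
q ⊃ q = 1 ⊃ 1 = 2
p ∨ (q ⊃ q) = 1 ∨ 2 = 2
p ∨ p = 1 ∨ 1 = 1
p ⊃ (p ∨ p) = 1 ⊃ 1 = 2
(p ∨ (q ⊃ q)) ∨ (p ⊃ (p ∨ p)) = 2 ∨ 2 = 2
¬q = ¬1 = 0
¬q ∨ q = 0 ∨ 1 = 1
((p ∨ (q ⊃ q)) ∨ (p ⊃ (p ∨ p))) ⊃ (¬q ∨ q) = 2 ⊃ 1 = 1
(¬(q ≡ p) ≡ (q ∨ (q ⊃ q))) ∨ (((p ∨ (q ⊃ q)) ∨ (p ⊃ (p ∨ p))) ⊃ (¬q ∨ q)) = 0 ∨ 1 = 1
No assignment yields a value below 1, so this is the minimum.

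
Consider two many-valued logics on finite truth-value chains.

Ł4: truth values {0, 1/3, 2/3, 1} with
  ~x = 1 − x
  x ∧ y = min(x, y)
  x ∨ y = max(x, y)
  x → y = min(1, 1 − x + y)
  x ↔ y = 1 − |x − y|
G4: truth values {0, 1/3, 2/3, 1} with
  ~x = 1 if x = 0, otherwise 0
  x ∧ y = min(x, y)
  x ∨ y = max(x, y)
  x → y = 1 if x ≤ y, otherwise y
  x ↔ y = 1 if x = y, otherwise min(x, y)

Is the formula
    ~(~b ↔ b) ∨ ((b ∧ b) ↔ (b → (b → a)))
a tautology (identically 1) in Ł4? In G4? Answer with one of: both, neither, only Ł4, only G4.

In Ł4: at a = 0, b = 1/3 the value is 1/3 — not a tautology.
In G4: every assignment gives 1 — tautology.

only G4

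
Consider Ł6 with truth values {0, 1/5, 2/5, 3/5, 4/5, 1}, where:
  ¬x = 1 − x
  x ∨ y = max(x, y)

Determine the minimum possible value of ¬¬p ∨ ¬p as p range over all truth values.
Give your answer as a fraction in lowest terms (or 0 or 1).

Take p = 2/5:
¬p = ¬2/5 = 3/5
¬¬p = ¬3/5 = 2/5
¬p = ¬2/5 = 3/5
¬¬p ∨ ¬p = 2/5 ∨ 3/5 = 3/5
No assignment yields a value below 3/5, so this is the minimum.

3/5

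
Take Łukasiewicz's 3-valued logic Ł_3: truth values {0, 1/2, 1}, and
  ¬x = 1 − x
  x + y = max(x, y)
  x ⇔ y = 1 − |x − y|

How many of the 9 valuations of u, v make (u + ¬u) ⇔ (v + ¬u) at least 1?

6

u = 0, v = 0 ↦ 1  ≥
u = 0, v = 1/2 ↦ 1  ≥
u = 0, v = 1 ↦ 1  ≥
u = 1/2, v = 0 ↦ 1  ≥
u = 1/2, v = 1/2 ↦ 1  ≥
u = 1/2, v = 1 ↦ 1/2  <
u = 1, v = 0 ↦ 0  <
u = 1, v = 1/2 ↦ 1/2  <
u = 1, v = 1 ↦ 1  ≥
So 6 of the 9 assignments meet the threshold.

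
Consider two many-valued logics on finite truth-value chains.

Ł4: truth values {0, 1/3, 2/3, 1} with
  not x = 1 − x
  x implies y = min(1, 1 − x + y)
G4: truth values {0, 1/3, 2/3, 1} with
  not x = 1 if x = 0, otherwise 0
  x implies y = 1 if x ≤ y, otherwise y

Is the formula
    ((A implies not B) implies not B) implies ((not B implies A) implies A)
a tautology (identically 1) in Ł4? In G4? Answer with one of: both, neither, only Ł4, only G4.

In Ł4: every assignment gives 1 — tautology.
In G4: at A = 1/3, B = 1/3 the value is 1/3 — not a tautology.

only Ł4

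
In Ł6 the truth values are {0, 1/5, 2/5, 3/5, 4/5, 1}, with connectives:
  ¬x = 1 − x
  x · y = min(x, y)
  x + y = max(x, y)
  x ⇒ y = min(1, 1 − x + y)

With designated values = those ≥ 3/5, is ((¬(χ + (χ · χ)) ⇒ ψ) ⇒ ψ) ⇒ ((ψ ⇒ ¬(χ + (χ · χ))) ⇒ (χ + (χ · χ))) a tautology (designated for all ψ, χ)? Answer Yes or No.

No

Counterexample: take ψ = 0, χ = 0.
χ · χ = 0 · 0 = 0
χ + (χ · χ) = 0 + 0 = 0
¬(χ + (χ · χ)) = ¬0 = 1
¬(χ + (χ · χ)) ⇒ ψ = 1 ⇒ 0 = 0
(¬(χ + (χ · χ)) ⇒ ψ) ⇒ ψ = 0 ⇒ 0 = 1
χ · χ = 0 · 0 = 0
χ + (χ · χ) = 0 + 0 = 0
¬(χ + (χ · χ)) = ¬0 = 1
ψ ⇒ ¬(χ + (χ · χ)) = 0 ⇒ 1 = 1
χ · χ = 0 · 0 = 0
χ + (χ · χ) = 0 + 0 = 0
(ψ ⇒ ¬(χ + (χ · χ))) ⇒ (χ + (χ · χ)) = 1 ⇒ 0 = 0
((¬(χ + (χ · χ)) ⇒ ψ) ⇒ ψ) ⇒ ((ψ ⇒ ¬(χ + (χ · χ))) ⇒ (χ + (χ · χ))) = 1 ⇒ 0 = 0
This gives 0, which is below 3/5.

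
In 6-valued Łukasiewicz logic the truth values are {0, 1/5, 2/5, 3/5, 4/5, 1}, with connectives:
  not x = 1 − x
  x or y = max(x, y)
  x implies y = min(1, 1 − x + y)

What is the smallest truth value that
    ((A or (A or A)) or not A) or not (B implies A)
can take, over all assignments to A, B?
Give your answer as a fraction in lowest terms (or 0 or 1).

Take A = 2/5, B = 0:
A or A = 2/5 or 2/5 = 2/5
A or (A or A) = 2/5 or 2/5 = 2/5
not A = not 2/5 = 3/5
(A or (A or A)) or not A = 2/5 or 3/5 = 3/5
B implies A = 0 implies 2/5 = 1
not (B implies A) = not 1 = 0
((A or (A or A)) or not A) or not (B implies A) = 3/5 or 0 = 3/5
No assignment yields a value below 3/5, so this is the minimum.

3/5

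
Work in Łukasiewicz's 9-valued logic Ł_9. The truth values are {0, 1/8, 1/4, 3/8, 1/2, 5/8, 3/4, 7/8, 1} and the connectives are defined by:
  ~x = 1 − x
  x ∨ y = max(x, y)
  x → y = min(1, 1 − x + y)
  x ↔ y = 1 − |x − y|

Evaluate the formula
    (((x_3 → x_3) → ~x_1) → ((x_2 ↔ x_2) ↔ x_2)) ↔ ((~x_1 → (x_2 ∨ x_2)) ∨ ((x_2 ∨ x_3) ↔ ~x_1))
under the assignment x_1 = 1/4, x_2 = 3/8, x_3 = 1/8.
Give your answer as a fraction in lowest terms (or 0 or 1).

1

x_3 → x_3 = 1/8 → 1/8 = 1
~x_1 = ~1/4 = 3/4
(x_3 → x_3) → ~x_1 = 1 → 3/4 = 3/4
x_2 ↔ x_2 = 3/8 ↔ 3/8 = 1
(x_2 ↔ x_2) ↔ x_2 = 1 ↔ 3/8 = 3/8
((x_3 → x_3) → ~x_1) → ((x_2 ↔ x_2) ↔ x_2) = 3/4 → 3/8 = 5/8
~x_1 = ~1/4 = 3/4
x_2 ∨ x_2 = 3/8 ∨ 3/8 = 3/8
~x_1 → (x_2 ∨ x_2) = 3/4 → 3/8 = 5/8
x_2 ∨ x_3 = 3/8 ∨ 1/8 = 3/8
~x_1 = ~1/4 = 3/4
(x_2 ∨ x_3) ↔ ~x_1 = 3/8 ↔ 3/4 = 5/8
(~x_1 → (x_2 ∨ x_2)) ∨ ((x_2 ∨ x_3) ↔ ~x_1) = 5/8 ∨ 5/8 = 5/8
(((x_3 → x_3) → ~x_1) → ((x_2 ↔ x_2) ↔ x_2)) ↔ ((~x_1 → (x_2 ∨ x_2)) ∨ ((x_2 ∨ x_3) ↔ ~x_1)) = 5/8 ↔ 5/8 = 1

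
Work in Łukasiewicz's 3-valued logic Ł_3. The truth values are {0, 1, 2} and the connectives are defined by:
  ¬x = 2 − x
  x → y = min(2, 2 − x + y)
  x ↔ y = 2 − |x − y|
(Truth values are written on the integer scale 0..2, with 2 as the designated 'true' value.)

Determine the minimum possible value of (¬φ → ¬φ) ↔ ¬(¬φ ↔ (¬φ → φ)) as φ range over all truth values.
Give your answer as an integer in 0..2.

Take φ = 1:
¬φ = ¬1 = 1
¬φ = ¬1 = 1
¬φ → ¬φ = 1 → 1 = 2
¬φ = ¬1 = 1
¬φ = ¬1 = 1
¬φ → φ = 1 → 1 = 2
¬φ ↔ (¬φ → φ) = 1 ↔ 2 = 1
¬(¬φ ↔ (¬φ → φ)) = ¬1 = 1
(¬φ → ¬φ) ↔ ¬(¬φ ↔ (¬φ → φ)) = 2 ↔ 1 = 1
No assignment yields a value below 1, so this is the minimum.

1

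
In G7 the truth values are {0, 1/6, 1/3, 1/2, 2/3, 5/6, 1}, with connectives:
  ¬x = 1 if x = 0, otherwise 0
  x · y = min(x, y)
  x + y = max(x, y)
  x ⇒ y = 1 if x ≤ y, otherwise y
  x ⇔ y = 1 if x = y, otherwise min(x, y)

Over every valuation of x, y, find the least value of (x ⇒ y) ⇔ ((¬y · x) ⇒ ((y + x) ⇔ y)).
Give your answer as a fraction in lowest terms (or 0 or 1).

1/6

Take x = 1/3, y = 1/6:
x ⇒ y = 1/3 ⇒ 1/6 = 1/6
¬y = ¬1/6 = 0
¬y · x = 0 · 1/3 = 0
y + x = 1/6 + 1/3 = 1/3
(y + x) ⇔ y = 1/3 ⇔ 1/6 = 1/6
(¬y · x) ⇒ ((y + x) ⇔ y) = 0 ⇒ 1/6 = 1
(x ⇒ y) ⇔ ((¬y · x) ⇒ ((y + x) ⇔ y)) = 1/6 ⇔ 1 = 1/6
No assignment yields a value below 1/6, so this is the minimum.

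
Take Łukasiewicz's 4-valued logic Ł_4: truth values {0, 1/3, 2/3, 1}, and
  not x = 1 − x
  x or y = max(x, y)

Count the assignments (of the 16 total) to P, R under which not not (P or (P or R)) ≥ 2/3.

12

P = 0, R = 0 ↦ 0  <
P = 0, R = 1/3 ↦ 1/3  <
P = 0, R = 2/3 ↦ 2/3  ≥
P = 0, R = 1 ↦ 1  ≥
P = 1/3, R = 0 ↦ 1/3  <
P = 1/3, R = 1/3 ↦ 1/3  <
P = 1/3, R = 2/3 ↦ 2/3  ≥
P = 1/3, R = 1 ↦ 1  ≥
P = 2/3, R = 0 ↦ 2/3  ≥
P = 2/3, R = 1/3 ↦ 2/3  ≥
P = 2/3, R = 2/3 ↦ 2/3  ≥
P = 2/3, R = 1 ↦ 1  ≥
P = 1, R = 0 ↦ 1  ≥
P = 1, R = 1/3 ↦ 1  ≥
P = 1, R = 2/3 ↦ 1  ≥
P = 1, R = 1 ↦ 1  ≥
So 12 of the 16 assignments meet the threshold.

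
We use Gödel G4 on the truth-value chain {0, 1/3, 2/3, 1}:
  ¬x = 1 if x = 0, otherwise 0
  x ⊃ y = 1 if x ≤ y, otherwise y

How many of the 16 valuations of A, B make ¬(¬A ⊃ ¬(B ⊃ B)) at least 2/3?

4

A = 0, B = 0 ↦ 1  ≥
A = 0, B = 1/3 ↦ 1  ≥
A = 0, B = 2/3 ↦ 1  ≥
A = 0, B = 1 ↦ 1  ≥
A = 1/3, B = 0 ↦ 0  <
A = 1/3, B = 1/3 ↦ 0  <
A = 1/3, B = 2/3 ↦ 0  <
A = 1/3, B = 1 ↦ 0  <
A = 2/3, B = 0 ↦ 0  <
A = 2/3, B = 1/3 ↦ 0  <
A = 2/3, B = 2/3 ↦ 0  <
A = 2/3, B = 1 ↦ 0  <
A = 1, B = 0 ↦ 0  <
A = 1, B = 1/3 ↦ 0  <
A = 1, B = 2/3 ↦ 0  <
A = 1, B = 1 ↦ 0  <
So 4 of the 16 assignments meet the threshold.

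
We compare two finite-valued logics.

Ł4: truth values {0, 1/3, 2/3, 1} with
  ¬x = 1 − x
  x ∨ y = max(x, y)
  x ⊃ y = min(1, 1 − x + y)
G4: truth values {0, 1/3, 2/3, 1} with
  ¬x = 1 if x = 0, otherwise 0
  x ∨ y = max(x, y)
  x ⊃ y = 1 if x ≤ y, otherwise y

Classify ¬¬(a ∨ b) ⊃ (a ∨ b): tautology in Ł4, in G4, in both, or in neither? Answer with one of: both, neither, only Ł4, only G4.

only Ł4

In Ł4: every assignment gives 1 — tautology.
In G4: at a = 0, b = 1/3 the value is 1/3 — not a tautology.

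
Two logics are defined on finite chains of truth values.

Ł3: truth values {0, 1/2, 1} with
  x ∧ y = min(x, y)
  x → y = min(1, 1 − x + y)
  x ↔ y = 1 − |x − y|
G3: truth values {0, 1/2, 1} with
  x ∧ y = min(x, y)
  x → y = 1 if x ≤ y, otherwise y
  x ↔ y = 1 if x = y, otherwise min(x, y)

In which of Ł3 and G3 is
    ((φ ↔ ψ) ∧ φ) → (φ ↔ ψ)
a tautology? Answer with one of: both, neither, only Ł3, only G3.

In Ł3: every assignment gives 1 — tautology.
In G3: every assignment gives 1 — tautology.

both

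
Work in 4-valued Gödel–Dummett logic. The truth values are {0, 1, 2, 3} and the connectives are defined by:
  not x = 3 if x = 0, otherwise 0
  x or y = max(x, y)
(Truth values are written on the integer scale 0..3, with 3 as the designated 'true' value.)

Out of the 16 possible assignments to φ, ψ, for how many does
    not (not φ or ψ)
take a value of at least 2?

φ = 0, ψ = 0 ↦ 0  <
φ = 0, ψ = 1 ↦ 0  <
φ = 0, ψ = 2 ↦ 0  <
φ = 0, ψ = 3 ↦ 0  <
φ = 1, ψ = 0 ↦ 3  ≥
φ = 1, ψ = 1 ↦ 0  <
φ = 1, ψ = 2 ↦ 0  <
φ = 1, ψ = 3 ↦ 0  <
φ = 2, ψ = 0 ↦ 3  ≥
φ = 2, ψ = 1 ↦ 0  <
φ = 2, ψ = 2 ↦ 0  <
φ = 2, ψ = 3 ↦ 0  <
φ = 3, ψ = 0 ↦ 3  ≥
φ = 3, ψ = 1 ↦ 0  <
φ = 3, ψ = 2 ↦ 0  <
φ = 3, ψ = 3 ↦ 0  <
So 3 of the 16 assignments meet the threshold.

3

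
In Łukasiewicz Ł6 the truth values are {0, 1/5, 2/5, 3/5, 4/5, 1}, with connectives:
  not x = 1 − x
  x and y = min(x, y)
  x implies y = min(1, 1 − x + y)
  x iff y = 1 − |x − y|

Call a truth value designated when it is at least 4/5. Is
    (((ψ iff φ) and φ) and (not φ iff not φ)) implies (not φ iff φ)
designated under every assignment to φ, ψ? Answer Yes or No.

Counterexample: take φ = 4/5, ψ = 3/5.
ψ iff φ = 3/5 iff 4/5 = 4/5
(ψ iff φ) and φ = 4/5 and 4/5 = 4/5
not φ = not 4/5 = 1/5
not φ = not 4/5 = 1/5
not φ iff not φ = 1/5 iff 1/5 = 1
((ψ iff φ) and φ) and (not φ iff not φ) = 4/5 and 1 = 4/5
not φ = not 4/5 = 1/5
not φ iff φ = 1/5 iff 4/5 = 2/5
(((ψ iff φ) and φ) and (not φ iff not φ)) implies (not φ iff φ) = 4/5 implies 2/5 = 3/5
This gives 3/5, which is below 4/5.

No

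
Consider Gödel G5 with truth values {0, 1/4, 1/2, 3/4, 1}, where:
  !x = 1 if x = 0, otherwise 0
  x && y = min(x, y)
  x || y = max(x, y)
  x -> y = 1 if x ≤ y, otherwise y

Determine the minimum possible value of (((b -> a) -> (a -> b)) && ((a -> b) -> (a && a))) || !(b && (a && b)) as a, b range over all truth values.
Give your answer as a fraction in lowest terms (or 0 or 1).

Take a = 1/4, b = 1/4:
b -> a = 1/4 -> 1/4 = 1
a -> b = 1/4 -> 1/4 = 1
(b -> a) -> (a -> b) = 1 -> 1 = 1
a -> b = 1/4 -> 1/4 = 1
a && a = 1/4 && 1/4 = 1/4
(a -> b) -> (a && a) = 1 -> 1/4 = 1/4
((b -> a) -> (a -> b)) && ((a -> b) -> (a && a)) = 1 && 1/4 = 1/4
a && b = 1/4 && 1/4 = 1/4
b && (a && b) = 1/4 && 1/4 = 1/4
!(b && (a && b)) = !1/4 = 0
(((b -> a) -> (a -> b)) && ((a -> b) -> (a && a))) || !(b && (a && b)) = 1/4 || 0 = 1/4
No assignment yields a value below 1/4, so this is the minimum.

1/4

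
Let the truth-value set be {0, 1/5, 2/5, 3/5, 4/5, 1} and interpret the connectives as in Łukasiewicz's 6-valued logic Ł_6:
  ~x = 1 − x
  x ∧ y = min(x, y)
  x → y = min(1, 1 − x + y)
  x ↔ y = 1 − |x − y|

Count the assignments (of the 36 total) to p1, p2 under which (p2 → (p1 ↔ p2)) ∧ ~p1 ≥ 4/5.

8

value 1: 3 assignments (counts)
value 4/5: 5 assignments (counts)
value 3/5: 6 assignments
value 2/5: 8 assignments
value 1/5: 7 assignments
value 0: 7 assignments
So 8 of the 36 assignments meet the threshold.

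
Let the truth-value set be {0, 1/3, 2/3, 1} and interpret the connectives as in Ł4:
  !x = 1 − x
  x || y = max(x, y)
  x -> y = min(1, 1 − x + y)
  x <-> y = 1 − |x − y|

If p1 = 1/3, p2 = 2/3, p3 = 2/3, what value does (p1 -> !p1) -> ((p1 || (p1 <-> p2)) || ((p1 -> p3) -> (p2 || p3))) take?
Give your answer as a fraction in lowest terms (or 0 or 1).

2/3

!p1 = !1/3 = 2/3
p1 -> !p1 = 1/3 -> 2/3 = 1
p1 <-> p2 = 1/3 <-> 2/3 = 2/3
p1 || (p1 <-> p2) = 1/3 || 2/3 = 2/3
p1 -> p3 = 1/3 -> 2/3 = 1
p2 || p3 = 2/3 || 2/3 = 2/3
(p1 -> p3) -> (p2 || p3) = 1 -> 2/3 = 2/3
(p1 || (p1 <-> p2)) || ((p1 -> p3) -> (p2 || p3)) = 2/3 || 2/3 = 2/3
(p1 -> !p1) -> ((p1 || (p1 <-> p2)) || ((p1 -> p3) -> (p2 || p3))) = 1 -> 2/3 = 2/3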